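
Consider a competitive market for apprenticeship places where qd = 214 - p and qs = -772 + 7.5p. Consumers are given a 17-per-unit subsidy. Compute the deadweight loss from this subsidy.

Pre-subsidy: 214 - p = -772 + 7.5p gives p* = 116, q* = 98.
With the rebate, buyers effectively pay pb = ps − 17, where ps is the price sellers receive.
Demand in terms of ps becomes qd = 214 − 1(ps − 17) = 231 - ps. Setting this equal to supply: 231 - ps = -772 + 7.5ps, so ps = 118.
Buyers pay pb = 118 − 17 = 101; q' = -772 + 7.5·118 = 113.
The subsidy expands output by 113 − 98 = 15 past the efficient level; on those units the gap between marginal cost and willingness to pay runs from 0 up to 17.
DWL = ½ × 17 × 15 = 127.5.

Deadweight loss = 127.5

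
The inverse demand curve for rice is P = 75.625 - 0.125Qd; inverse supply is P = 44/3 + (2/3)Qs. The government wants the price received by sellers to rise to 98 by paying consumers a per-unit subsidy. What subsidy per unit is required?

At a seller price of 98, quantity supplied is -22 + 1.5·98 = 125.
Buyers absorb 125 only when they pay Pb = 75.625 − 0.125·125 = 60.
s = Ps − Pb = 98 − 60 = 38.

Required subsidy s = 38 per unit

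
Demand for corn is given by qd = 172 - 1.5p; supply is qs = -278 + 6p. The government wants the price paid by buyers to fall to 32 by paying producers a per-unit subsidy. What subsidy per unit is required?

Required subsidy s = 35 per unit

At a buyer price of 32, quantity demanded is 172 − 1.5·32 = 124.
Sellers supply 124 only when they receive ps with -278 + 6·ps = 124, i.e. ps = 67.
s = ps − pb = 67 − 32 = 35.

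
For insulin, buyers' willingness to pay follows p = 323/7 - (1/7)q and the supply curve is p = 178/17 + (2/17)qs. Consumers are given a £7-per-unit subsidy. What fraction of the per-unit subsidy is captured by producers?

Producer share = 14/31

Pre-subsidy: 323/7 - (1/7)q = 178/17 + (2/17)q gives q* = 4245/31 and p* = 824/31.
With the rebate, buyers effectively pay pb = ps − 7, where ps is the price sellers receive.
On the curves, pb = 323/7 - (1/7)q and ps = 178/17 + (2/17)q; the wedge ps − pb = 7 gives 178/17 + (2/17)q − (323/7 - (1/7)q) = 7, so q' = 5078/31.
Then pb = 323/7 − (1/7)·(5078/31) = 705/31 and ps = 178/17 + (2/17)·(5078/31) = 922/31.
Buyers' price falls by p* − pb = 824/31 − 705/31 = 119/31; sellers' price rises by ps − p* = 922/31 − 824/31 = 98/31.
So producers capture (98/31)/7 = 14/31 of each unit of subsidy.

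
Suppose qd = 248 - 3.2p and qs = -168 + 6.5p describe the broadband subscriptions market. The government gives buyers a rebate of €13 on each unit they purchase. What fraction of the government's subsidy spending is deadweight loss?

DWL / government spending = 169/1681

Pre-subsidy: 248 - 3.2p = -168 + 6.5p gives p* = 4160/97, q* = 10744/97.
With the rebate, buyers effectively pay pb = ps − 13, where ps is the price sellers receive.
Demand in terms of ps becomes qd = 248 − 3.2(ps − 13) = 289.6 - 3.2ps. Setting this equal to supply: 289.6 - 3.2ps = -168 + 6.5ps, so ps = 4576/97.
Buyers pay pb = 4576/97 − 13 = 3315/97; q' = -168 + 6.5·(4576/97) = 13448/97.
ΔCS = ½(10744/97 + 13448/97)(4160/97 − 3315/97) = 10221120/9409; ΔPS = ½(10744/97 + 13448/97)(4576/97 − 4160/97) = 5031936/9409.
Government spending = 13 × 13448/97 = 174824/97.
DWL = ½ × 13 × (13448/97 − 10744/97) = 17576/97; fraction = (17576/97) / (174824/97) = 169/1681.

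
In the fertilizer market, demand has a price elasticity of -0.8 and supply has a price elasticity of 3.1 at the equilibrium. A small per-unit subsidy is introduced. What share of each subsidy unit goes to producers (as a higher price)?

For a small subsidy around the equilibrium, the benefit split depends on the relative slopes, which at a point are proportional to the elasticities.
Buyer share = εs/(εs + |εd|) = 3.1/(3.1 + 0.8) = 31/39; seller share = |εd|/(εs + |εd|) = 8/39.
So producers capture 8/39 of the subsidy.

Producer share = 8/39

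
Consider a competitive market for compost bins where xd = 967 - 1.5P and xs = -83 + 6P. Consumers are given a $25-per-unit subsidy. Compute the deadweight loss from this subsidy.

Pre-subsidy: 967 - 1.5P = -83 + 6P gives P* = 140, x* = 757.
With the rebate, buyers effectively pay Pb = Ps − 25, where Ps is the price sellers receive.
Demand in terms of Ps becomes xd = 967 − 1.5(Ps − 25) = 1004.5 - 1.5Ps. Setting this equal to supply: 1004.5 - 1.5Ps = -83 + 6Ps, so Ps = 145.
Buyers pay Pb = 145 − 25 = 120; x' = -83 + 6·145 = 787.
The subsidy expands output by 787 − 757 = 30 past the efficient level; on those units the gap between marginal cost and willingness to pay runs from 0 up to 25.
DWL = ½ × 25 × 30 = 375.

Deadweight loss = $375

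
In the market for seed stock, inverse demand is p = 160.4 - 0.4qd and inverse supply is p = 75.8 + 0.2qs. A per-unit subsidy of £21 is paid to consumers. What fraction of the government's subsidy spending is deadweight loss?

Pre-subsidy: 160.4 - 0.4q = 75.8 + 0.2q gives q* = 141 and p* = 104.
With the rebate, buyers effectively pay pb = ps − 21, where ps is the price sellers receive.
On the curves, pb = 160.4 - 0.4q and ps = 75.8 + 0.2q; the wedge ps − pb = 21 gives 75.8 + 0.2q − (160.4 - 0.4q) = 21, so q' = 176.
Then pb = 160.4 − 0.4·176 = 90 and ps = 75.8 + 0.2·176 = 111.
ΔCS = ½(141 + 176)(104 − 90) = 2219; ΔPS = ½(141 + 176)(111 − 104) = 1109.5.
Government spending = 21 × 176 = 3696.
DWL = ½ × 21 × (176 − 141) = 367.5; fraction = 367.5 / 3696 = 35/352.

DWL / government spending = 35/352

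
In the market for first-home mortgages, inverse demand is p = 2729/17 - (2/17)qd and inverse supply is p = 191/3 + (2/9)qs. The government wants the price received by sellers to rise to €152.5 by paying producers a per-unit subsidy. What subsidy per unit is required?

At a seller price of 152.5, quantity supplied is -286.5 + 4.5·152.5 = 399.75.
Buyers absorb 399.75 only when they pay pb = 2729/17 − (2/17)·399.75 = 113.5.
s = ps − pb = 152.5 − 113.5 = 39.

Required subsidy s = €39 per unit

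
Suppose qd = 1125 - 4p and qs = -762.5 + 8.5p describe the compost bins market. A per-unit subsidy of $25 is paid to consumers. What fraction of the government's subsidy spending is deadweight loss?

Pre-subsidy: 1125 - 4p = -762.5 + 8.5p gives p* = 151, q* = 521.
With the rebate, buyers effectively pay pb = ps − 25, where ps is the price sellers receive.
Demand in terms of ps becomes qd = 1125 − 4(ps − 25) = 1225 - 4ps. Setting this equal to supply: 1225 - 4ps = -762.5 + 8.5ps, so ps = 159.
Buyers pay pb = 159 − 25 = 134; q' = -762.5 + 8.5·159 = 589.
ΔCS = ½(521 + 589)(151 − 134) = 9435; ΔPS = ½(521 + 589)(159 − 151) = 4440.
Government spending = 25 × 589 = 14725.
DWL = ½ × 25 × (589 − 521) = 850; fraction = 850 / 14725 = 34/589.

DWL / government spending = 34/589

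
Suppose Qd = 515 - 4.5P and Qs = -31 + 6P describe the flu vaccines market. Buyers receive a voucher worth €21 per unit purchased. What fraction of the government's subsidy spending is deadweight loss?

Pre-subsidy: 515 - 4.5P = -31 + 6P gives P* = 52, Q* = 281.
With the rebate, buyers effectively pay Pb = Ps − 21, where Ps is the price sellers receive.
Demand in terms of Ps becomes Qd = 515 − 4.5(Ps − 21) = 609.5 - 4.5Ps. Setting this equal to supply: 609.5 - 4.5Ps = -31 + 6Ps, so Ps = 61.
Buyers pay Pb = 61 − 21 = 40; Q' = -31 + 6·61 = 335.
ΔCS = ½(281 + 335)(52 − 40) = 3696; ΔPS = ½(281 + 335)(61 − 52) = 2772.
Government spending = 21 × 335 = 7035.
DWL = ½ × 21 × (335 − 281) = 567; fraction = 567 / 7035 = 27/335.

DWL / government spending = 27/335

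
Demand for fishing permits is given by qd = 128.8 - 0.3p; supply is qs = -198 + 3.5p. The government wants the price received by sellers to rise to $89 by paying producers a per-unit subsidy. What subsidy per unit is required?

Required subsidy s = $38 per unit

At a seller price of 89, quantity supplied is -198 + 3.5·89 = 113.5.
Buyers absorb 113.5 only when they pay pb with 128.8 − 0.3·pb = 113.5, i.e. pb = 51.
s = ps − pb = 89 − 51 = 38.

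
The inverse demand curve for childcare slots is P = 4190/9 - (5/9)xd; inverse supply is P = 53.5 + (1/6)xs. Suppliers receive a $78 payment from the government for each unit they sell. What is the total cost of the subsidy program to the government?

Government cost = $52926

Pre-subsidy: 4190/9 - (5/9)x = 53.5 + (1/6)x gives x* = 7417/13 and P* = 5795/39.
With the subsidy, sellers receive Ps = Pb + 78 for each unit, where Pb is the price buyers pay.
On the curves, Pb = 4190/9 - (5/9)x and Ps = 53.5 + (1/6)x; the wedge Ps − Pb = 78 gives 53.5 + (1/6)x − (4190/9 - (5/9)x) = 78, so x' = 8821/13.
Then Pb = 4190/9 − (5/9)·(8821/13) = 3455/39 and Ps = 53.5 + (1/6)·(8821/13) = 6497/39.
Government outlay = subsidy × quantity = 78 × 8821/13 = 52926.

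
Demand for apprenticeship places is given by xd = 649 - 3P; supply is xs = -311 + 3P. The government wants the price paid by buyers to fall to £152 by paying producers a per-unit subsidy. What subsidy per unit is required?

At a buyer price of 152, quantity demanded is 649 − 3·152 = 193.
Sellers supply 193 only when they receive Ps with -311 + 3·Ps = 193, i.e. Ps = 168.
s = Ps − Pb = 168 − 152 = 16.

Required subsidy s = £16 per unit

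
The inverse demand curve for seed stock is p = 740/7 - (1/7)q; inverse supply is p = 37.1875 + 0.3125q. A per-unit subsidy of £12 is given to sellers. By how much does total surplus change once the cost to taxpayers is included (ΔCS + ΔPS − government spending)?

Net change in total surplus = -2688/17

Pre-subsidy: 740/7 - (1/7)q = 37.1875 + 0.3125q gives q* = 7675/51 and p* = 4295/51.
With the subsidy, sellers receive ps = pb + 12 for each unit, where pb is the price buyers pay.
On the curves, pb = 740/7 - (1/7)q and ps = 37.1875 + 0.3125q; the wedge ps − pb = 12 gives 37.1875 + 0.3125q − (740/7 - (1/7)q) = 12, so q' = 9019/51.
Then pb = 740/7 − (1/7)·(9019/51) = 4103/51 and ps = 37.1875 + 0.3125·(9019/51) = 4715/51.
ΔCS = ½(7675/51 + 9019/51)(4295/51 − 4103/51) = 31424/51; ΔPS = ½(7675/51 + 9019/51)(4715/51 − 4295/51) = 68740/51.
Government spending = 12 × 9019/51 = 36076/17.
Net change = 31424/51 + 68740/51 − 36076/17 = -2688/17. The loss equals the DWL triangle ½·12·448/17.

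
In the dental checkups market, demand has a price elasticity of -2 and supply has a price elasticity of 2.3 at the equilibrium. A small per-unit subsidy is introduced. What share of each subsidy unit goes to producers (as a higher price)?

For a small subsidy around the equilibrium, the benefit split depends on the relative slopes, which at a point are proportional to the elasticities.
Buyer share = εs/(εs + |εd|) = 2.3/(2.3 + 2) = 23/43; seller share = |εd|/(εs + |εd|) = 20/43.
So producers capture 20/43 of the subsidy.

Producer share = 20/43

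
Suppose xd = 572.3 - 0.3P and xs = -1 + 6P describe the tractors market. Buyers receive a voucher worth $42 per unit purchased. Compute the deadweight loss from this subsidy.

Pre-subsidy: 572.3 - 0.3P = -1 + 6P gives P* = 91, x* = 545.
With the rebate, buyers effectively pay Pb = Ps − 42, where Ps is the price sellers receive.
Demand in terms of Ps becomes xd = 572.3 − 0.3(Ps − 42) = 584.9 - 0.3Ps. Setting this equal to supply: 584.9 - 0.3Ps = -1 + 6Ps, so Ps = 93.
Buyers pay Pb = 93 − 42 = 51; x' = -1 + 6·93 = 557.
The subsidy expands output by 557 − 545 = 12 past the efficient level; on those units the gap between marginal cost and willingness to pay runs from 0 up to 42.
DWL = ½ × 42 × 12 = 252.

Deadweight loss = $252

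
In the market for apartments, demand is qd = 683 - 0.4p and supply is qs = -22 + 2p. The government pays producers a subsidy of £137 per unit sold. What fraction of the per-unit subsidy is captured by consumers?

Consumer share = 5/6

Pre-subsidy: 683 - 0.4p = -22 + 2p gives p* = 293.75, q* = 565.5.
With the subsidy, sellers receive ps = pb + 137 for each unit, where pb is the price buyers pay.
Supply in terms of pb becomes qs = -22 + 2(pb + 137) = 252 + 2pb. Setting this equal to demand: 683 - 0.4pb = 252 + 2pb, so pb = 2155/12.
Sellers receive ps = 2155/12 + 137 = 3799/12; q' = 683 − 0.4·(2155/12) = 3667/6.
Buyers' price falls by p* − pb = 293.75 − 2155/12 = 685/6; sellers' price rises by ps − p* = 3799/12 − 293.75 = 137/6.
So consumers capture (685/6)/137 = 5/6 of each unit of subsidy.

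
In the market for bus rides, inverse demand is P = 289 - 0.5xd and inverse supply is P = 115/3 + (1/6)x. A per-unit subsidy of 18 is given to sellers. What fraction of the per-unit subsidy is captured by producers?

Producer share = 0.25

Pre-subsidy: 289 - 0.5x = 115/3 + (1/6)x gives x* = 376 and P* = 101.
With the subsidy, sellers receive Ps = Pb + 18 for each unit, where Pb is the price buyers pay.
On the curves, Pb = 289 - 0.5x and Ps = 115/3 + (1/6)x; the wedge Ps − Pb = 18 gives 115/3 + (1/6)x − (289 - 0.5x) = 18, so x' = 403.
Then Pb = 289 − 0.5·403 = 87.5 and Ps = 115/3 + (1/6)·403 = 105.5.
Buyers' price falls by P* − Pb = 101 − 87.5 = 13.5; sellers' price rises by Ps − P* = 105.5 − 101 = 4.5.
So producers capture 4.5/18 = 0.25 of each unit of subsidy.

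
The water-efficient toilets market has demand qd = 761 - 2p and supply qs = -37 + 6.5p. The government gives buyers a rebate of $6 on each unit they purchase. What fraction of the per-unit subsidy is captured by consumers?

Pre-subsidy: 761 - 2p = -37 + 6.5p gives p* = 1596/17, q* = 9745/17.
With the rebate, buyers effectively pay pb = ps − 6, where ps is the price sellers receive.
Demand in terms of ps becomes qd = 761 − 2(ps − 6) = 773 - 2ps. Setting this equal to supply: 773 - 2ps = -37 + 6.5ps, so ps = 1620/17.
Buyers pay pb = 1620/17 − 6 = 1518/17; q' = -37 + 6.5·(1620/17) = 9901/17.
Buyers' price falls by p* − pb = 1596/17 − 1518/17 = 78/17; sellers' price rises by ps − p* = 1620/17 − 1596/17 = 24/17.
So consumers capture (78/17)/6 = 13/17 of each unit of subsidy.

Consumer share = 13/17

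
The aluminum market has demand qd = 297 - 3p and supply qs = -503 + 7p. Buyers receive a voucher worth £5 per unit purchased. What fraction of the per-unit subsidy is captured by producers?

Producer share = 0.3

Pre-subsidy: 297 - 3p = -503 + 7p gives p* = 80, q* = 57.
With the rebate, buyers effectively pay pb = ps − 5, where ps is the price sellers receive.
Demand in terms of ps becomes qd = 297 − 3(ps − 5) = 312 - 3ps. Setting this equal to supply: 312 - 3ps = -503 + 7ps, so ps = 81.5.
Buyers pay pb = 81.5 − 5 = 76.5; q' = -503 + 7·81.5 = 67.5.
Buyers' price falls by p* − pb = 80 − 76.5 = 3.5; sellers' price rises by ps − p* = 81.5 − 80 = 1.5.
So producers capture 1.5/5 = 0.3 of each unit of subsidy.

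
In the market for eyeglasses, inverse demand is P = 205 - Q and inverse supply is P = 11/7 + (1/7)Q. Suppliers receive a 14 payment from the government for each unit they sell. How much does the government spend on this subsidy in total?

Government cost = 2663.5

Pre-subsidy: 205 - Q = 11/7 + (1/7)Q gives Q* = 178 and P* = 27.
With the subsidy, sellers receive Ps = Pb + 14 for each unit, where Pb is the price buyers pay.
On the curves, Pb = 205 - Q and Ps = 11/7 + (1/7)Q; the wedge Ps − Pb = 14 gives 11/7 + (1/7)Q − (205 - Q) = 14, so Q' = 190.25.
Then Pb = 205 − 1·190.25 = 14.75 and Ps = 11/7 + (1/7)·190.25 = 28.75.
Government outlay = subsidy × quantity = 14 × 190.25 = 2663.5.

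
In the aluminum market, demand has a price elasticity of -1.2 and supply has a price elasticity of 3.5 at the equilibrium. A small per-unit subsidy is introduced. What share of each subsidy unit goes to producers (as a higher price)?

Producer share = 12/47

For a small subsidy around the equilibrium, the benefit split depends on the relative slopes, which at a point are proportional to the elasticities.
Buyer share = εs/(εs + |εd|) = 3.5/(3.5 + 1.2) = 35/47; seller share = |εd|/(εs + |εd|) = 12/47.
So producers capture 12/47 of the subsidy.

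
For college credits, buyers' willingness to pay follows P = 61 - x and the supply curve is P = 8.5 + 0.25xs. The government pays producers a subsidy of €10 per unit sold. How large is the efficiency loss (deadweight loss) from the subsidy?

Deadweight loss = €40

Pre-subsidy: 61 - x = 8.5 + 0.25x gives x* = 42 and P* = 19.
With the subsidy, sellers receive Ps = Pb + 10 for each unit, where Pb is the price buyers pay.
On the curves, Pb = 61 - x and Ps = 8.5 + 0.25x; the wedge Ps − Pb = 10 gives 8.5 + 0.25x − (61 - x) = 10, so x' = 50.
Then Pb = 61 − 1·50 = 11 and Ps = 8.5 + 0.25·50 = 21.
The subsidy expands output by 50 − 42 = 8 past the efficient level; on those units the gap between marginal cost and willingness to pay runs from 0 up to 10.
DWL = ½ × 10 × 8 = 40.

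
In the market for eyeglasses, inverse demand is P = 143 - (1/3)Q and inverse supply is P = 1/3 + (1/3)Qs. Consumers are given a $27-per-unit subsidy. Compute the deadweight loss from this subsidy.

Pre-subsidy: 143 - (1/3)Q = 1/3 + (1/3)Q gives Q* = 214 and P* = 215/3.
With the rebate, buyers effectively pay Pb = Ps − 27, where Ps is the price sellers receive.
On the curves, Pb = 143 - (1/3)Q and Ps = 1/3 + (1/3)Q; the wedge Ps − Pb = 27 gives 1/3 + (1/3)Q − (143 - (1/3)Q) = 27, so Q' = 254.5.
Then Pb = 143 − (1/3)·254.5 = 349/6 and Ps = 1/3 + (1/3)·254.5 = 511/6.
The subsidy expands output by 254.5 − 214 = 40.5 past the efficient level; on those units the gap between marginal cost and willingness to pay runs from 0 up to 27.
DWL = ½ × 27 × 40.5 = 546.75.

Deadweight loss = $546.75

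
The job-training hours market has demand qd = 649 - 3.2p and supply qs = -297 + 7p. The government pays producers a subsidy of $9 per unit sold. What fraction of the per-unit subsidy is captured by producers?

Producer share = 16/51

Pre-subsidy: 649 - 3.2p = -297 + 7p gives p* = 4730/51, q* = 17963/51.
With the subsidy, sellers receive ps = pb + 9 for each unit, where pb is the price buyers pay.
Supply in terms of pb becomes qs = -297 + 7(pb + 9) = -234 + 7pb. Setting this equal to demand: 649 - 3.2pb = -234 + 7pb, so pb = 4415/51.
Sellers receive ps = 4415/51 + 9 = 4874/51; q' = 649 − 3.2·(4415/51) = 18971/51.
Buyers' price falls by p* − pb = 4730/51 − 4415/51 = 105/17; sellers' price rises by ps − p* = 4874/51 − 4730/51 = 48/17.
So producers capture (48/17)/9 = 16/51 of each unit of subsidy.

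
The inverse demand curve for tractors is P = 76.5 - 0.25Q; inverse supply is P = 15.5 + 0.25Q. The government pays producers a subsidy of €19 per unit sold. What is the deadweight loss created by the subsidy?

Deadweight loss = €361

Pre-subsidy: 76.5 - 0.25Q = 15.5 + 0.25Q gives Q* = 122 and P* = 46.
With the subsidy, sellers receive Ps = Pb + 19 for each unit, where Pb is the price buyers pay.
On the curves, Pb = 76.5 - 0.25Q and Ps = 15.5 + 0.25Q; the wedge Ps − Pb = 19 gives 15.5 + 0.25Q − (76.5 - 0.25Q) = 19, so Q' = 160.
Then Pb = 76.5 − 0.25·160 = 36.5 and Ps = 15.5 + 0.25·160 = 55.5.
The subsidy expands output by 160 − 122 = 38 past the efficient level; on those units the gap between marginal cost and willingness to pay runs from 0 up to 19.
DWL = ½ × 19 × 38 = 361.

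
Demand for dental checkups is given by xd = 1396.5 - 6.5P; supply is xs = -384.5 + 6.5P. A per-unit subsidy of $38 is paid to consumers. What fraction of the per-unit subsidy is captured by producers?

Producer share = 0.5

Pre-subsidy: 1396.5 - 6.5P = -384.5 + 6.5P gives P* = 137, x* = 506.
With the rebate, buyers effectively pay Pb = Ps − 38, where Ps is the price sellers receive.
Demand in terms of Ps becomes xd = 1396.5 − 6.5(Ps − 38) = 1643.5 - 6.5Ps. Setting this equal to supply: 1643.5 - 6.5Ps = -384.5 + 6.5Ps, so Ps = 156.
Buyers pay Pb = 156 − 38 = 118; x' = -384.5 + 6.5·156 = 629.5.
Buyers' price falls by P* − Pb = 137 − 118 = 19; sellers' price rises by Ps − P* = 156 − 137 = 19.
So producers capture 19/38 = 0.5 of each unit of subsidy.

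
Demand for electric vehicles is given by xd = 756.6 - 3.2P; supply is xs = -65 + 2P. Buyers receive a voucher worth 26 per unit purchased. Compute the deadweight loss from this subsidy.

Pre-subsidy: 756.6 - 3.2P = -65 + 2P gives P* = 158, x* = 251.
With the rebate, buyers effectively pay Pb = Ps − 26, where Ps is the price sellers receive.
Demand in terms of Ps becomes xd = 756.6 − 3.2(Ps − 26) = 839.8 - 3.2Ps. Setting this equal to supply: 839.8 - 3.2Ps = -65 + 2Ps, so Ps = 174.
Buyers pay Pb = 174 − 26 = 148; x' = -65 + 2·174 = 283.
The subsidy expands output by 283 − 251 = 32 past the efficient level; on those units the gap between marginal cost and willingness to pay runs from 0 up to 26.
DWL = ½ × 26 × 32 = 416.

Deadweight loss = 416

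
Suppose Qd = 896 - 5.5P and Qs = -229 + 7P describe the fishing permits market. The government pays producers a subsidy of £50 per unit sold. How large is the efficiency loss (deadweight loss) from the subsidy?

Deadweight loss = £3850

Pre-subsidy: 896 - 5.5P = -229 + 7P gives P* = 90, Q* = 401.
With the subsidy, sellers receive Ps = Pb + 50 for each unit, where Pb is the price buyers pay.
Supply in terms of Pb becomes Qs = -229 + 7(Pb + 50) = 121 + 7Pb. Setting this equal to demand: 896 - 5.5Pb = 121 + 7Pb, so Pb = 62.
Sellers receive Ps = 62 + 50 = 112; Q' = 896 − 5.5·62 = 555.
The subsidy expands output by 555 − 401 = 154 past the efficient level; on those units the gap between marginal cost and willingness to pay runs from 0 up to 50.
DWL = ½ × 50 × 154 = 3850.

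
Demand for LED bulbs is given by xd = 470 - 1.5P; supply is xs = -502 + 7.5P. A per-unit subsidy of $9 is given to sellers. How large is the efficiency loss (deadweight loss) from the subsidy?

Deadweight loss = $50.625

Pre-subsidy: 470 - 1.5P = -502 + 7.5P gives P* = 108, x* = 308.
With the subsidy, sellers receive Ps = Pb + 9 for each unit, where Pb is the price buyers pay.
Supply in terms of Pb becomes xs = -502 + 7.5(Pb + 9) = -434.5 + 7.5Pb. Setting this equal to demand: 470 - 1.5Pb = -434.5 + 7.5Pb, so Pb = 100.5.
Sellers receive Ps = 100.5 + 9 = 109.5; x' = 470 − 1.5·100.5 = 319.25.
The subsidy expands output by 319.25 − 308 = 11.25 past the efficient level; on those units the gap between marginal cost and willingness to pay runs from 0 up to 9.
DWL = ½ × 9 × 11.25 = 50.625.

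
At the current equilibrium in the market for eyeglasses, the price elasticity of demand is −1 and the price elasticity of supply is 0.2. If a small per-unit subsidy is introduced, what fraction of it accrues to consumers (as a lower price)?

For a small subsidy around the equilibrium, the benefit split depends on the relative slopes, which at a point are proportional to the elasticities.
Buyer share = εs/(εs + |εd|) = 0.2/(0.2 + 1) = 1/6; seller share = |εd|/(εs + |εd|) = 5/6.

Consumer share = 1/6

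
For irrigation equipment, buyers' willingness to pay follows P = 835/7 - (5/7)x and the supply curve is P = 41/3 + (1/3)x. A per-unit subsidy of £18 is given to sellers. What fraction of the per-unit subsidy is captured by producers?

Producer share = 7/22

Pre-subsidy: 835/7 - (5/7)x = 41/3 + (1/3)x gives x* = 1109/11 and P* = 520/11.
With the subsidy, sellers receive Ps = Pb + 18 for each unit, where Pb is the price buyers pay.
On the curves, Pb = 835/7 - (5/7)x and Ps = 41/3 + (1/3)x; the wedge Ps − Pb = 18 gives 41/3 + (1/3)x − (835/7 - (5/7)x) = 18, so x' = 118.
Then Pb = 835/7 − (5/7)·118 = 35 and Ps = 41/3 + (1/3)·118 = 53.
Buyers' price falls by P* − Pb = 520/11 − 35 = 135/11; sellers' price rises by Ps − P* = 53 − 520/11 = 63/11.
So producers capture (63/11)/18 = 7/22 of each unit of subsidy.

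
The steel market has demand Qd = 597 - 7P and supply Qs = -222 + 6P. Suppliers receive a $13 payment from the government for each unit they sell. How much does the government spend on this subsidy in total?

Government cost = $2574

Pre-subsidy: 597 - 7P = -222 + 6P gives P* = 63, Q* = 156.
With the subsidy, sellers receive Ps = Pb + 13 for each unit, where Pb is the price buyers pay.
Supply in terms of Pb becomes Qs = -222 + 6(Pb + 13) = -144 + 6Pb. Setting this equal to demand: 597 - 7Pb = -144 + 6Pb, so Pb = 57.
Sellers receive Ps = 57 + 13 = 70; Q' = 597 − 7·57 = 198.
Government outlay = subsidy × quantity = 13 × 198 = 2574.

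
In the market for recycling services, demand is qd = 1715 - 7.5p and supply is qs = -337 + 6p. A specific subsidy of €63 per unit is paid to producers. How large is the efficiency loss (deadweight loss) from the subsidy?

Deadweight loss = €6615

Pre-subsidy: 1715 - 7.5p = -337 + 6p gives p* = 152, q* = 575.
With the subsidy, sellers receive ps = pb + 63 for each unit, where pb is the price buyers pay.
Supply in terms of pb becomes qs = -337 + 6(pb + 63) = 41 + 6pb. Setting this equal to demand: 1715 - 7.5pb = 41 + 6pb, so pb = 124.
Sellers receive ps = 124 + 63 = 187; q' = 1715 − 7.5·124 = 785.
The subsidy expands output by 785 − 575 = 210 past the efficient level; on those units the gap between marginal cost and willingness to pay runs from 0 up to 63.
DWL = ½ × 63 × 210 = 6615.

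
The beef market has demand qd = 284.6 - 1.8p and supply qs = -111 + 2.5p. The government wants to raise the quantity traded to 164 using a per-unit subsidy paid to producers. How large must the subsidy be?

At q = 164, invert demand for the buyer price: pb = (284.6 − 164)/1.8 = 67; invert supply for the seller price: ps = (164 − (-111))/2.5 = 110.
The subsidy must fill the gap: s = ps − pb = 110 − 67 = 43.

Required subsidy s = 43 per unit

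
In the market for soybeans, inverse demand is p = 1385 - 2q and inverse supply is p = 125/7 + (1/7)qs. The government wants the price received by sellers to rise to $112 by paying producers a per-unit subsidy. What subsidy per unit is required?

Required subsidy s = $45 per unit

At a seller price of 112, quantity supplied is -125 + 7·112 = 659.
Buyers absorb 659 only when they pay pb = 1385 − 2·659 = 67.
s = ps − pb = 112 − 67 = 45.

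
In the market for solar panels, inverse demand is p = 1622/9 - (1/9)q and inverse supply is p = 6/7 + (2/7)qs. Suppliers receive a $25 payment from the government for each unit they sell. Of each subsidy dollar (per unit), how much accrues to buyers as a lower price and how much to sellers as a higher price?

Buyers gain $7 per unit; sellers gain $18 per unit

Pre-subsidy: 1622/9 - (1/9)q = 6/7 + (2/7)q gives q* = 452 and p* = 130.
With the subsidy, sellers receive ps = pb + 25 for each unit, where pb is the price buyers pay.
On the curves, pb = 1622/9 - (1/9)q and ps = 6/7 + (2/7)q; the wedge ps − pb = 25 gives 6/7 + (2/7)q − (1622/9 - (1/9)q) = 25, so q' = 515.
Then pb = 1622/9 − (1/9)·515 = 123 and ps = 6/7 + (2/7)·515 = 148.
Buyers' price falls by p* − pb = 130 − 123 = 7; sellers' price rises by ps − p* = 148 − 130 = 18.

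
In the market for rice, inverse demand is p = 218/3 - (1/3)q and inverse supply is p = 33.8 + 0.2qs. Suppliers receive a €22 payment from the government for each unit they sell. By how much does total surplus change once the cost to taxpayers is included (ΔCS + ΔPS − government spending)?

Pre-subsidy: 218/3 - (1/3)q = 33.8 + 0.2q gives q* = 72.875 and p* = 48.375.
With the subsidy, sellers receive ps = pb + 22 for each unit, where pb is the price buyers pay.
On the curves, pb = 218/3 - (1/3)q and ps = 33.8 + 0.2q; the wedge ps − pb = 22 gives 33.8 + 0.2q − (218/3 - (1/3)q) = 22, so q' = 114.125.
Then pb = 218/3 − (1/3)·114.125 = 34.625 and ps = 33.8 + 0.2·114.125 = 56.625.
ΔCS = ½(72.875 + 114.125)(48.375 − 34.625) = 1285.625; ΔPS = ½(72.875 + 114.125)(56.625 − 48.375) = 771.375.
Government spending = 22 × 114.125 = 2510.75.
Net change = 1285.625 + 771.375 − 2510.75 = -453.75. The loss equals the DWL triangle ½·22·41.25.

Net change in total surplus = -€453.75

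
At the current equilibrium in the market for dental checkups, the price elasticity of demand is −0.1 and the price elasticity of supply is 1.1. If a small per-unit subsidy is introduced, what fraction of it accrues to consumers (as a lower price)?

For a small subsidy around the equilibrium, the benefit split depends on the relative slopes, which at a point are proportional to the elasticities.
Buyer share = εs/(εs + |εd|) = 1.1/(1.1 + 0.1) = 11/12; seller share = |εd|/(εs + |εd|) = 1/12.

Consumer share = 11/12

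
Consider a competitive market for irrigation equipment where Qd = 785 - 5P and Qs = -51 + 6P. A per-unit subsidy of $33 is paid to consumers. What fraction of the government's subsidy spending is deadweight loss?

DWL / government spending = 1/11

Pre-subsidy: 785 - 5P = -51 + 6P gives P* = 76, Q* = 405.
With the rebate, buyers effectively pay Pb = Ps − 33, where Ps is the price sellers receive.
Demand in terms of Ps becomes Qd = 785 − 5(Ps − 33) = 950 - 5Ps. Setting this equal to supply: 950 - 5Ps = -51 + 6Ps, so Ps = 91.
Buyers pay Pb = 91 − 33 = 58; Q' = -51 + 6·91 = 495.
ΔCS = ½(405 + 495)(76 − 58) = 8100; ΔPS = ½(405 + 495)(91 − 76) = 6750.
Government spending = 33 × 495 = 16335.
DWL = ½ × 33 × (495 − 405) = 1485; fraction = 1485 / 16335 = 1/11.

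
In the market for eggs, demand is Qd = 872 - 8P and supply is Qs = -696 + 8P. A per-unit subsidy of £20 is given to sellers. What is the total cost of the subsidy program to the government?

Pre-subsidy: 872 - 8P = -696 + 8P gives P* = 98, Q* = 88.
With the subsidy, sellers receive Ps = Pb + 20 for each unit, where Pb is the price buyers pay.
Supply in terms of Pb becomes Qs = -696 + 8(Pb + 20) = -536 + 8Pb. Setting this equal to demand: 872 - 8Pb = -536 + 8Pb, so Pb = 88.
Sellers receive Ps = 88 + 20 = 108; Q' = 872 − 8·88 = 168.
Government outlay = subsidy × quantity = 20 × 168 = 3360.

Government cost = £3360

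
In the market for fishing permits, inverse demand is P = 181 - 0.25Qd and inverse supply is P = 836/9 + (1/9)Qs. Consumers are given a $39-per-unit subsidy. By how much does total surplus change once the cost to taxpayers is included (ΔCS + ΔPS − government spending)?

Net change in total surplus = -$2106

Pre-subsidy: 181 - 0.25Q = 836/9 + (1/9)Q gives Q* = 244 and P* = 120.
With the rebate, buyers effectively pay Pb = Ps − 39, where Ps is the price sellers receive.
On the curves, Pb = 181 - 0.25Q and Ps = 836/9 + (1/9)Q; the wedge Ps − Pb = 39 gives 836/9 + (1/9)Q − (181 - 0.25Q) = 39, so Q' = 352.
Then Pb = 181 − 0.25·352 = 93 and Ps = 836/9 + (1/9)·352 = 132.
ΔCS = ½(244 + 352)(120 − 93) = 8046; ΔPS = ½(244 + 352)(132 − 120) = 3576.
Government spending = 39 × 352 = 13728.
Net change = 8046 + 3576 − 13728 = -2106. The loss equals the DWL triangle ½·39·108.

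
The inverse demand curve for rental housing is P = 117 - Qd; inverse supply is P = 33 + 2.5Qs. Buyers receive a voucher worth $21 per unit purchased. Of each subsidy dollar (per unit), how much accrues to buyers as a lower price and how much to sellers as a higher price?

Buyers gain $6 per unit; sellers gain $15 per unit

Pre-subsidy: 117 - Q = 33 + 2.5Q gives Q* = 24 and P* = 93.
With the rebate, buyers effectively pay Pb = Ps − 21, where Ps is the price sellers receive.
On the curves, Pb = 117 - Q and Ps = 33 + 2.5Q; the wedge Ps − Pb = 21 gives 33 + 2.5Q − (117 - Q) = 21, so Q' = 30.
Then Pb = 117 − 1·30 = 87 and Ps = 33 + 2.5·30 = 108.
Buyers' price falls by P* − Pb = 93 − 87 = 6; sellers' price rises by Ps − P* = 108 − 93 = 15.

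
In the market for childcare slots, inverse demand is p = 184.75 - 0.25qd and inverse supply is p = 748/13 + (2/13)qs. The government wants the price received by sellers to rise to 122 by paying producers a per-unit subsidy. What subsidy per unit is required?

Required subsidy s = 42 per unit

At a seller price of 122, quantity supplied is -374 + 6.5·122 = 419.
Buyers absorb 419 only when they pay pb = 184.75 − 0.25·419 = 80.
s = ps − pb = 122 − 80 = 42.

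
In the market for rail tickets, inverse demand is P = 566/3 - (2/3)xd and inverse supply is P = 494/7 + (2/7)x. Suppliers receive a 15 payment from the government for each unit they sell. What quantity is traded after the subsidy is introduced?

x' = 139.75

Pre-subsidy: 566/3 - (2/3)x = 494/7 + (2/7)x gives x* = 124 and P* = 106.
With the subsidy, sellers receive Ps = Pb + 15 for each unit, where Pb is the price buyers pay.
On the curves, Pb = 566/3 - (2/3)x and Ps = 494/7 + (2/7)x; the wedge Ps − Pb = 15 gives 494/7 + (2/7)x − (566/3 - (2/3)x) = 15, so x' = 139.75.
Then Pb = 566/3 − (2/3)·139.75 = 95.5 and Ps = 494/7 + (2/7)·139.75 = 110.5.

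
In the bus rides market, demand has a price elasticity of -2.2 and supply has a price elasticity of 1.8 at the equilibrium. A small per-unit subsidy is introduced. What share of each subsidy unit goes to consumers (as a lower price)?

Consumer share = 0.45

For a small subsidy around the equilibrium, the benefit split depends on the relative slopes, which at a point are proportional to the elasticities.
Buyer share = εs/(εs + |εd|) = 1.8/(1.8 + 2.2) = 0.45; seller share = |εd|/(εs + |εd|) = 0.55.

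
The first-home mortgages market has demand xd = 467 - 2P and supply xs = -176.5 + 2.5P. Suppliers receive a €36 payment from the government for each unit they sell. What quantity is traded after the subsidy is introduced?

x' = 221

Pre-subsidy: 467 - 2P = -176.5 + 2.5P gives P* = 143, x* = 181.
With the subsidy, sellers receive Ps = Pb + 36 for each unit, where Pb is the price buyers pay.
Supply in terms of Pb becomes xs = -176.5 + 2.5(Pb + 36) = -86.5 + 2.5Pb. Setting this equal to demand: 467 - 2Pb = -86.5 + 2.5Pb, so Pb = 123.
Sellers receive Ps = 123 + 36 = 159; x' = 467 − 2·123 = 221.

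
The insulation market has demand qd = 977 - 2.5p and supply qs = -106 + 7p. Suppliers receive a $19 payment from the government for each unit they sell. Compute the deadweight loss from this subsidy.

Deadweight loss = $332.5

Pre-subsidy: 977 - 2.5p = -106 + 7p gives p* = 114, q* = 692.
With the subsidy, sellers receive ps = pb + 19 for each unit, where pb is the price buyers pay.
Supply in terms of pb becomes qs = -106 + 7(pb + 19) = 27 + 7pb. Setting this equal to demand: 977 - 2.5pb = 27 + 7pb, so pb = 100.
Sellers receive ps = 100 + 19 = 119; q' = 977 − 2.5·100 = 727.
The subsidy expands output by 727 − 692 = 35 past the efficient level; on those units the gap between marginal cost and willingness to pay runs from 0 up to 19.
DWL = ½ × 19 × 35 = 332.5.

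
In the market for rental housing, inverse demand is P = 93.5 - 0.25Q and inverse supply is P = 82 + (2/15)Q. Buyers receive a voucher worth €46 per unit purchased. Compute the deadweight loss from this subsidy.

Deadweight loss = €2760

Pre-subsidy: 93.5 - 0.25Q = 82 + (2/15)Q gives Q* = 30 and P* = 86.
With the rebate, buyers effectively pay Pb = Ps − 46, where Ps is the price sellers receive.
On the curves, Pb = 93.5 - 0.25Q and Ps = 82 + (2/15)Q; the wedge Ps − Pb = 46 gives 82 + (2/15)Q − (93.5 - 0.25Q) = 46, so Q' = 150.
Then Pb = 93.5 − 0.25·150 = 56 and Ps = 82 + (2/15)·150 = 102.
The subsidy expands output by 150 − 30 = 120 past the efficient level; on those units the gap between marginal cost and willingness to pay runs from 0 up to 46.
DWL = ½ × 46 × 120 = 2760.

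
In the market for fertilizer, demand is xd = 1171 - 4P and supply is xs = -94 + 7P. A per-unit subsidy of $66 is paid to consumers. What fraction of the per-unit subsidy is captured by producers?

Pre-subsidy: 1171 - 4P = -94 + 7P gives P* = 115, x* = 711.
With the rebate, buyers effectively pay Pb = Ps − 66, where Ps is the price sellers receive.
Demand in terms of Ps becomes xd = 1171 − 4(Ps − 66) = 1435 - 4Ps. Setting this equal to supply: 1435 - 4Ps = -94 + 7Ps, so Ps = 139.
Buyers pay Pb = 139 − 66 = 73; x' = -94 + 7·139 = 879.
Buyers' price falls by P* − Pb = 115 − 73 = 42; sellers' price rises by Ps − P* = 139 − 115 = 24.
So producers capture 24/66 = 4/11 of each unit of subsidy.

Producer share = 4/11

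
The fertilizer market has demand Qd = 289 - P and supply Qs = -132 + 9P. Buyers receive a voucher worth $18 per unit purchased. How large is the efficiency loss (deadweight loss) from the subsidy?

Pre-subsidy: 289 - P = -132 + 9P gives P* = 42.1, Q* = 246.9.
With the rebate, buyers effectively pay Pb = Ps − 18, where Ps is the price sellers receive.
Demand in terms of Ps becomes Qd = 289 − 1(Ps − 18) = 307 - Ps. Setting this equal to supply: 307 - Ps = -132 + 9Ps, so Ps = 43.9.
Buyers pay Pb = 43.9 − 18 = 25.9; Q' = -132 + 9·43.9 = 263.1.
The subsidy expands output by 263.1 − 246.9 = 16.2 past the efficient level; on those units the gap between marginal cost and willingness to pay runs from 0 up to 18.
DWL = ½ × 18 × 16.2 = 145.8.

Deadweight loss = $145.8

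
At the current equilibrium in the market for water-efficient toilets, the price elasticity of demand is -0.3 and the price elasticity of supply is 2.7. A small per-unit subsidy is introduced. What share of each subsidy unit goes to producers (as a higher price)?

For a small subsidy around the equilibrium, the benefit split depends on the relative slopes, which at a point are proportional to the elasticities.
Buyer share = εs/(εs + |εd|) = 2.7/(2.7 + 0.3) = 0.9; seller share = |εd|/(εs + |εd|) = 0.1.
So producers capture 0.1 of the subsidy.

Producer share = 0.1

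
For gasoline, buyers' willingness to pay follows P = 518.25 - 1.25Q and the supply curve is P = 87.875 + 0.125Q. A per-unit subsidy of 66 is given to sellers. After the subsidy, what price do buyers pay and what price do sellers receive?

Buyers pay 67; sellers receive 133

Pre-subsidy: 518.25 - 1.25Q = 87.875 + 0.125Q gives Q* = 313 and P* = 127.
With the subsidy, sellers receive Ps = Pb + 66 for each unit, where Pb is the price buyers pay.
On the curves, Pb = 518.25 - 1.25Q and Ps = 87.875 + 0.125Q; the wedge Ps − Pb = 66 gives 87.875 + 0.125Q − (518.25 - 1.25Q) = 66, so Q' = 361.
Then Pb = 518.25 − 1.25·361 = 67 and Ps = 87.875 + 0.125·361 = 133.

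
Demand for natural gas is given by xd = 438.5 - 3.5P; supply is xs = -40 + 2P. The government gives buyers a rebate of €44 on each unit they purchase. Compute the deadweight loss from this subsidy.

Deadweight loss = €1232

Pre-subsidy: 438.5 - 3.5P = -40 + 2P gives P* = 87, x* = 134.
With the rebate, buyers effectively pay Pb = Ps − 44, where Ps is the price sellers receive.
Demand in terms of Ps becomes xd = 438.5 − 3.5(Ps − 44) = 592.5 - 3.5Ps. Setting this equal to supply: 592.5 - 3.5Ps = -40 + 2Ps, so Ps = 115.
Buyers pay Pb = 115 − 44 = 71; x' = -40 + 2·115 = 190.
The subsidy expands output by 190 − 134 = 56 past the efficient level; on those units the gap between marginal cost and willingness to pay runs from 0 up to 44.
DWL = ½ × 44 × 56 = 1232.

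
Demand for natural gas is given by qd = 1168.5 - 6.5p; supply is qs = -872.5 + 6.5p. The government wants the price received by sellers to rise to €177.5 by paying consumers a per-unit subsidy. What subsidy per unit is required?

At a seller price of 177.5, quantity supplied is -872.5 + 6.5·177.5 = 281.25.
Buyers absorb 281.25 only when they pay pb with 1168.5 − 6.5·pb = 281.25, i.e. pb = 136.5.
s = ps − pb = 177.5 − 136.5 = 41.

Required subsidy s = €41 per unit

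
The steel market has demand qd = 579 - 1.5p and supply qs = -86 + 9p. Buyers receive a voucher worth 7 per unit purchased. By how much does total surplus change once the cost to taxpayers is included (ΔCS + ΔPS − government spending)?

Net change in total surplus = -31.5

Pre-subsidy: 579 - 1.5p = -86 + 9p gives p* = 190/3, q* = 484.
With the rebate, buyers effectively pay pb = ps − 7, where ps is the price sellers receive.
Demand in terms of ps becomes qd = 579 − 1.5(ps − 7) = 589.5 - 1.5ps. Setting this equal to supply: 589.5 - 1.5ps = -86 + 9ps, so ps = 193/3.
Buyers pay pb = 193/3 − 7 = 172/3; q' = -86 + 9·(193/3) = 493.
ΔCS = ½(484 + 493)(190/3 − 172/3) = 2931; ΔPS = ½(484 + 493)(193/3 − 190/3) = 488.5.
Government spending = 7 × 493 = 3451.
Net change = 2931 + 488.5 − 3451 = -31.5. The loss equals the DWL triangle ½·7·9.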